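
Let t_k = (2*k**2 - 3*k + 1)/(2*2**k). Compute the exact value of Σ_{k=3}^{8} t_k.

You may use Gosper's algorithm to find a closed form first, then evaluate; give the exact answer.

Σ = 1425/512

r(k) = k*(2*k + 1)/(2*(2*k**2 - 3*k + 1)) after simplifying.
So A=1/2 and B=1, with C=k**2 - 3*k/2 + 1/2.
f must satisfy (1/2)·f(k+1) − (1)·f(k) = k**2 - 3*k/2 + 1/2.
Bound: deg f ≤ 2.
Solving with deg f ≤ 2: f(k) = -2*k**2 - k - 4.
Certificate R = B(k−1)f/C = -2*(2*k**2 + k + 4)/((k - 1)*(2*k - 1)) gives s_k = (-2*k**2 - k - 4)/2**k.
Check: Δs_k = (2*k**2 - 3*k + 1)/(2*2**k). ✓
Σ_(k=3)^(8) t_k = s_(9) − s_(3) = -175/512 − (-25/8) = 1425/512.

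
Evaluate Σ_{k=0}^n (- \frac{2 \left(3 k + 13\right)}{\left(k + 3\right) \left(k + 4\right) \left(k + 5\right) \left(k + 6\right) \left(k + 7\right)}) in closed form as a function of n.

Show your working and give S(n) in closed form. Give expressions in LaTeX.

Compute t_(k+1)/t_k: get (k + 3)*(3*k + 16)/((k + 8)*(3*k + 13)).
Factor: A=k + 3; B=k + 8; C=k + 13/3.
Need (k + 3)·f(k+1) − (k + 7)·f(k) = k + 13/3.
Degrees (1,1,1) ⇒ d ≤ 4.
Coefficient equations give f(k) = k*(k + 4)*(k**2 + 14*k + 63)/270.
So s_k = (B(k−1)f/C)·t_k = (k*(k + 4)*(k + 7)*(k**2 + 14*k + 63)/(90*(3*k + 13)))·t_k = k*(-k**2 - 14*k - 63)/(45*(k**3 + 14*k**2 + 63*k + 90)).
Verify: 2*(-3*k - 13)/(k**5 + 25*k**4 + 245*k**3 + 1175*k**2 + 2754*k + 2520) matches t_k.
Σ_(k=0)^n t_k = s_(n+1) − s_(0) = ((-n**3 - 17*n**2 - 94*n - 78)/(45*(n**3 + 17*n**2 + 94*n + 168))) − (0), i.e. (-n**3 - 17*n**2 - 94*n - 78)/(45*(n**3 + 17*n**2 + 94*n + 168)).

S(n) = \frac{- n^{3} - 17 n^{2} - 94 n - 78}{45 \left(n^{3} + 17 n^{2} + 94 n + 168\right)}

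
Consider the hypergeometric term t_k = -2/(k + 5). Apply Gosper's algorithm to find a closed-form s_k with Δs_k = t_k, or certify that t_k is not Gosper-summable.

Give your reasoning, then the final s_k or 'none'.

none — t_k is not Gosper-summable

Step 1: r(k) = (k + 5)/(k + 6).
A = k + 5, B = k + 6, C = 1.
Need (k + 5)·f(k+1) − (k + 5)·f(k) = 1.
Degrees (1,1,0) ⇒ d ≤ 0.
Put f(k) = c0: A·f(k+1) − B(k−1)·f(k) − C = -1; need -1 = 0 — inconsistent ⇒ no f, not summable.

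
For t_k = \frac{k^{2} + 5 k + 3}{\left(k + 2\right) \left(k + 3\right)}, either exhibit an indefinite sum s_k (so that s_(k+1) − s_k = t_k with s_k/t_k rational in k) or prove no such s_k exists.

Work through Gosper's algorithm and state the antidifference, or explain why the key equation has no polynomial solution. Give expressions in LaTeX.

s_k = \frac{k \left(2 k + 1\right)}{2 \left(k + 2\right)}

t_(k+1)/t_k = (k + 2)*(5*k + (k + 1)**2 + 8)/((k + 4)*(k**2 + 5*k + 3)).
Normal form (A,B,C) = (k + 2, k + 4, k**2 + 5*k + 3).
Need (k + 2)·f(k+1) − (k + 3)·f(k) = k**2 + 5*k + 3.
Bound: deg f ≤ 2.
A polynomial solution: f(k) = k*(2*k + 1)/2.
R(k) = B(k−1)·f(k)/C(k) = k*(k + 3)*(2*k + 1)/(2*(k**2 + 5*k + 3)); s_k = R·t_k = k*(2*k + 1)/(2*(k + 2)).
s_(k+1) − s_k = (k**2 + 5*k + 3)/(k**2 + 5*k + 6) = t_k.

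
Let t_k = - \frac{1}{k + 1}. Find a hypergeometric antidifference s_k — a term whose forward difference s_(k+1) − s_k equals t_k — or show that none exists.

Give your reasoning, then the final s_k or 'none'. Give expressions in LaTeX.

not Gosper-summable; s_k does not exist

Compute t_(k+1)/t_k: get (k + 1)/(k + 2).
Take A(k)=k + 1, B(k)=k + 2, C(k)=1.
Need (k + 1)·f(k+1) − (k + 1)·f(k) = 1.
d = 0 from the (1,1,0) case.
Put f(k) = c0: A·f(k+1) − B(k−1)·f(k) − C = -1; need -1 = 0 — inconsistent ⇒ no f, not summable.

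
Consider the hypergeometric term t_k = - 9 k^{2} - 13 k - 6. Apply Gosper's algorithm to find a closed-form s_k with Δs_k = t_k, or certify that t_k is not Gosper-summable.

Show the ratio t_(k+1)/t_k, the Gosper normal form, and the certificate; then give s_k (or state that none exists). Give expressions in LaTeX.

s_k = k \left(- 3 k^{2} - 2 k - 1\right)

Compute t_(k+1)/t_k: get (9*k**2 + 31*k + 28)/(9*k**2 + 13*k + 6).
Factor: A=1; B=1; C=k**2 + 13*k/9 + 2/3.
Key eq: (1)·f(k+1) = (1)·f(k) + (k**2 + 13*k/9 + 2/3).
Bound: deg f ≤ 3.
Solving with deg f ≤ 3: f(k) = k*(3*k**2 + 2*k + 1)/9.
R(k) = B(k−1)·f(k)/C(k) = k*(3*k**2 + 2*k + 1)/(9*k**2 + 13*k + 6); s_k = R·t_k = k*(-3*k**2 - 2*k - 1).
Check: Δs_k = -9*k**2 - 13*k - 6. ✓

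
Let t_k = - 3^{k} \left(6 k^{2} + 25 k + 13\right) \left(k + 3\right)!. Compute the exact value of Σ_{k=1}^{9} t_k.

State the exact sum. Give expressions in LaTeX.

Σ = -6986287673164728

r(k) = 3*(6*k**3 + 61*k**2 + 192*k + 176)/(6*k**2 + 25*k + 13) after simplifying.
Factor: A=3*k + 12; B=1; C=k**2 + 25*k/6 + 13/6.
Solve (3*k + 12)·f(k+1) − (1)·f(k) = k**2 + 25*k/6 + 13/6.
Degrees (1,0,2) ⇒ d ≤ 1.
Coefficient equations give f(k) = (2*k - 1)/6.
Then R = B(k−1)f/C = (2*k - 1)/(6*k**2 + 25*k + 13), so s_k = R(k)·t_k = -3**k*(2*k - 1)*factorial(k + 3).
Δs = -3**k*(6*k**2 + 25*k + 13)*factorial(k + 3), as required.
Evaluate s at k=10 and k=1: -6986287673164800 and -72; difference -6986287673164728.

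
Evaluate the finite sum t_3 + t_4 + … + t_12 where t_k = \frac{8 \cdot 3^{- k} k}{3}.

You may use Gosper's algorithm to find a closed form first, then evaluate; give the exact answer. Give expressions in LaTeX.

Ratio r(k) = (k + 1)/(3*k).
Gosper form: A/B · C(k+1)/C(k) with A=1/3, B=1, C=k.
f must satisfy (1/3)·f(k+1) − (1)·f(k) = k.
deg f ≤ 1 (via 0,0,1).
A polynomial solution: f(k) = -3*(2*k + 1)/4.
Get s_k = R·t_k = 2*(-2*k - 1)/3**k with R(k) = B(k−1)f(k)/C(k) = -3*(2*k + 1)/(4*k).
Check: Δs_k = 8*k/(3*3**k). ✓
Sum = s_(13) − s_(3); s_(13) = -2/59049, s_(3) = -14/27 ⇒ 30616/59049.

Σ = 30616/59049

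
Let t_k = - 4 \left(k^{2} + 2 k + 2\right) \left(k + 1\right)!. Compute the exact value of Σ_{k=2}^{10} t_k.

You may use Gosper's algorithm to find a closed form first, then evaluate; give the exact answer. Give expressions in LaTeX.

t_(k+1)/t_k = (k + 2)*(2*k + (k + 1)**2 + 4)/(k**2 + 2*k + 2).
Gosper form: A/B · C(k+1)/C(k) with A=k + 2, B=1, C=k**2 + 2*k + 2.
Key eq: (k + 2)·f(k+1) = (1)·f(k) + (k**2 + 2*k + 2).
Degrees (1,0,2) ⇒ d ≤ 1.
Solve for f: f(k) = k (degree 1 ≤ 1).
Get s_k = R·t_k = -4*k*factorial(k + 1) with R(k) = B(k−1)f(k)/C(k) = k/(k**2 + 2*k + 2).
Check: Δs_k = -4*(k**2 + 2*k + 2)*factorial(k + 1). ✓
Evaluate s at k=11 and k=2: -21076070400 and -48; difference -21076070352.

Σ = -21076070352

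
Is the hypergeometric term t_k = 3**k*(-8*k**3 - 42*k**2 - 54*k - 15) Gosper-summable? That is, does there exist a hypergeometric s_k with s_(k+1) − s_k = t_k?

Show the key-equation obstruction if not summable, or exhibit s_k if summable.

Step 1: r(k) = 3*(8*k**3 + 66*k**2 + 162*k + 119)/(8*k**3 + 42*k**2 + 54*k + 15).
Normal form (A,B,C) = (3, 1, k**3 + 21*k**2/4 + 27*k/4 + 15/8).
Need (3)·f(k+1) − (1)·f(k) = k**3 + 21*k**2/4 + 27*k/4 + 15/8.
deg f ≤ 3 (via 0,0,3).
Match coefficients ⇒ f(k) = (4*k**3 + 3*k**2 - 3)/8.
R(k) = B(k−1)·f(k)/C(k) = (4*k**3 + 3*k**2 - 3)/(8*k**3 + 42*k**2 + 54*k + 15); s_k = R·t_k = 3**k*(-4*k**3 - 3*k**2 + 3).
Δs = 3**k*(-8*k**3 - 42*k**2 - 54*k - 15), as required.

Yes. s_k = 3**k*(-4*k**3 - 3*k**2 + 3).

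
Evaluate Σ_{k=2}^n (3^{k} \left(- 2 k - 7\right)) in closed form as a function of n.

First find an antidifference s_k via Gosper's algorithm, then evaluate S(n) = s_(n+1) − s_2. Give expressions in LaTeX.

Ratio r(k) = 3*(2*k + 9)/(2*k + 7).
Normal form (A,B,C) = (3, 1, k + 7/2).
Need (3)·f(k+1) − (1)·f(k) = k + 7/2.
Bound: deg f ≤ 1.
Solve for f: f(k) = (k + 2)/2 (degree 1 ≤ 1).
Certificate R = B(k−1)f/C = (k + 2)/(2*k + 7) gives s_k = 3**k*(-k - 2).
Verify: 3**k*(-2*k - 7) matches t_k.
s_(n+1) = 3**(n + 1)*(-n - 3) and s_(2) = -36, so S(n) = -3*3**n*n - 9*3**n + 36.

S(n) = - 3 \cdot 3^{n} n - 9 \cdot 3^{n} + 36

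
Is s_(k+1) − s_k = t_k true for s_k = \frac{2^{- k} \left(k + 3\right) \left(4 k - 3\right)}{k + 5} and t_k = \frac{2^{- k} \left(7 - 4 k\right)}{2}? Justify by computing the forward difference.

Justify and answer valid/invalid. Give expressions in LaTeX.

s_(k+1) = (k + 4)*(4*k + 1)/(2*2**k*(k + 6))
s_(k+1) − s_k = (-4*k**3 - 29*k**2 - k + 128)/(2*2**k*(k**2 + 11*k + 30))
(s_(k+1) − s_k) − t_k = (4*k**2 + 21*k - 41)/(2**k*(k**2 + 11*k + 30))

Invalid: residual \frac{2^{- k} \left(4 k^{2} + 21 k - 41\right)}{k^{2} + 11 k + 30} ≠ 0.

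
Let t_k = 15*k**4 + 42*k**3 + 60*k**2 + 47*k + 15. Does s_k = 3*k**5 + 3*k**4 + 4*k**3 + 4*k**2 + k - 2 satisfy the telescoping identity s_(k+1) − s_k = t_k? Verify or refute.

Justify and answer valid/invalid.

s_(k+1) = 3*k**5 + 18*k**4 + 46*k**3 + 64*k**2 + 48*k + 13
s_(k+1) − s_k = 15*k**4 + 42*k**3 + 60*k**2 + 47*k + 15
(s_(k+1) − s_k) − t_k = 0

valid; difference matches t_k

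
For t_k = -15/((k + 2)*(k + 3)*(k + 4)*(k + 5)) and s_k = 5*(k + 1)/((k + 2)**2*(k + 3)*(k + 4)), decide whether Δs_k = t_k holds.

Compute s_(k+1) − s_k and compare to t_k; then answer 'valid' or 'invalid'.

Invalid: residual 5*(4*k + 11)/(k**6 + 19*k**5 + 147*k**4 + 593*k**3 + 1316*k**2 + 1524*k + 720) ≠ 0.

s_(k+1) = 5*(k + 2)/((k + 3)**2*(k + 4)*(k + 5))
s_(k+1) − s_k = 5*(-(k + 1)*(k + 3)*(k + 5) + (k + 2)**3)/((k + 2)**2*(k + 3)**2*(k + 4)*(k + 5))
(s_(k+1) − s_k) − t_k = 5*(4*k + 11)/(k**6 + 19*k**5 + 147*k**4 + 593*k**3 + 1316*k**2 + 1524*k + 720)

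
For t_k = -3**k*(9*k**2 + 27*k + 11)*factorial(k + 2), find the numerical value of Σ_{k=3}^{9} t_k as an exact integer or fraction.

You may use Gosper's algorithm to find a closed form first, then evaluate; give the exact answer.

Σ = -791967833372520

Ratio r(k) = 3*(9*k**3 + 72*k**2 + 182*k + 141)/(9*k**2 + 27*k + 11).
So A=3*k + 9 and B=1, with C=k**2 + 3*k + 11/9.
Key eq: (3*k + 9)·f(k+1) = (1)·f(k) + (k**2 + 3*k + 11/9).
From deg A=1, deg B=0, deg C=2: d=1.
Match coefficients ⇒ f(k) = (3*k - 2)/9.
Get s_k = R·t_k = -3**k*(3*k - 2)*factorial(k + 2) with R(k) = B(k−1)f(k)/C(k) = (3*k - 2)/(9*k**2 + 27*k + 11).
s_(k+1) − s_k = -3**k*(9*k**2 + 27*k + 11)*factorial(k + 2) = t_k.
Sum = s_(10) − s_(3); s_(10) = -791967833395200, s_(3) = -22680 ⇒ -791967833372520.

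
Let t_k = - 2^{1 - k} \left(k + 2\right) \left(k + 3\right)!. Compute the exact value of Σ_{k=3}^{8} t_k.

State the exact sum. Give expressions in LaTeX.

t_(k+1)/t_k = (k + 3)*(k + 4)/(2*(k + 2)).
Normal form (A,B,C) = (k/2 + 2, 1, k + 2).
f must satisfy (k/2 + 2)·f(k+1) − (1)·f(k) = k + 2.
deg f ≤ 0 (via 1,0,1).
A polynomial solution: f(k) = 2.
Get s_k = R·t_k = -2**(2 - k)*factorial(k + 3) with R(k) = B(k−1)f(k)/C(k) = 2/(k + 2).
Verify: -2**(1 - k)*(k + 2)*factorial(k + 3) matches t_k.
Sum = s_(9) − s_(3); s_(9) = -3742200, s_(3) = -360 ⇒ -3741840.

Σ = -3741840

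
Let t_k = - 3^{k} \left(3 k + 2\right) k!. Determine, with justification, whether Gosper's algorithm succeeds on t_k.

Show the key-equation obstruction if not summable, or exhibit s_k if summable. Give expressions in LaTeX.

Yes. s_k = - 3^{k} k!.

The ratio is 3*(k + 1)*(3*k + 5)/(3*k + 2).
A = 3*k + 3, B = 1, C = k + 2/3.
Need (3*k + 3)·f(k+1) − (1)·f(k) = k + 2/3.
Bound: deg f ≤ 0.
Coefficient equations give f(k) = 1/3.
So s_k = (B(k−1)f/C)·t_k = (1/(3*k + 2))·t_k = -3**k*factorial(k).
Check: Δs_k = -3**k*(3*k + 2)*factorial(k). ✓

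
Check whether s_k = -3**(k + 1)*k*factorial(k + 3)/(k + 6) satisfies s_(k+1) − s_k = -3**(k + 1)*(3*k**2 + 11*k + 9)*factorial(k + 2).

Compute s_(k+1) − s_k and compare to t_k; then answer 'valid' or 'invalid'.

s_(k+1) = -3**(k + 2)*(k + 1)*factorial(k + 4)/(k + 7)
s_(k+1) − s_k = -3**(k + 1)*(3*k**3 + 32*k**2 + 95*k + 72)*factorial(k + 3)/((k + 6)*(k + 7))
(s_(k+1) − s_k) − t_k = 3**(k + 2)*(3*k**3 + 29*k**2 + 74*k + 54)*factorial(k + 2)/((k + 6)*(k + 7))

Invalid: residual 3**(k + 2)*(3*k**3 + 29*k**2 + 74*k + 54)*factorial(k + 2)/((k + 6)*(k + 7)) ≠ 0.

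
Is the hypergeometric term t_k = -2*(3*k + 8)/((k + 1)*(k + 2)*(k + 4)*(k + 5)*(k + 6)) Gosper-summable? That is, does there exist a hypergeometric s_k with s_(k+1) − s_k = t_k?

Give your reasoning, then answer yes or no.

Yes. s_k = k*(-k**2 - 10*k - 29)/(10*(k**3 + 10*k**2 + 29*k + 20)).

Step 1: r(k) = (k + 1)*(k + 4)*(3*k + 11)/((k + 3)*(k + 7)*(3*k + 8)).
So A=k + 1 and B=k + 7, with C=k**2 + 17*k/3 + 8.
Set up (k + 1)·f(k+1) − (k + 6)·f(k) − (k**2 + 17*k/3 + 8) = 0.
From deg A=1, deg B=1, deg C=2: d=5.
Coefficient equations give f(k) = k*(k + 2)*(k + 3)*(k**2 + 10*k + 29)/60.
Get s_k = R·t_k = k*(-k**2 - 10*k - 29)/(10*(k**3 + 10*k**2 + 29*k + 20)) with R(k) = B(k−1)f(k)/C(k) = k*(k + 2)*(k + 6)*(k**2 + 10*k + 29)/(20*(3*k + 8)).
Check: Δs_k = 2*(-3*k - 8)/(k**5 + 18*k**4 + 121*k**3 + 372*k**2 + 508*k + 240). ✓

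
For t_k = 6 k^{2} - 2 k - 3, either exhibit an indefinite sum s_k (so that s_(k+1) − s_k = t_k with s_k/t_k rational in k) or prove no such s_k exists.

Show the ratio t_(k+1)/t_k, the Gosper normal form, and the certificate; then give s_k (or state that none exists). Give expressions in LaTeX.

t_(k+1)/t_k = (6*k**2 + 10*k + 1)/(6*k**2 - 2*k - 3).
Factor: A=1; B=1; C=k**2 - k/3 - 1/2.
Solve (1)·f(k+1) − (1)·f(k) = k**2 - k/3 - 1/2.
d = 3 from the (0,0,2) case.
Solve for f: f(k) = k*(2*k**2 - 4*k - 1)/6 (degree 3 ≤ 3).
R(k) = B(k−1)·f(k)/C(k) = k*(2*k**2 - 4*k - 1)/(6*k**2 - 2*k - 3); s_k = R·t_k = k*(2*k**2 - 4*k - 1).
s_(k+1) − s_k = 6*k**2 - 2*k - 3 = t_k.

s_k = k \left(2 k^{2} - 4 k - 1\right)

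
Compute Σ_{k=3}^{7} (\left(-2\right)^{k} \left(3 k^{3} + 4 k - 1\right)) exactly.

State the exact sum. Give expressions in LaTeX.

Ratio r(k) = 2*(-4*k - 3*(k + 1)**3 - 3)/(3*k**3 + 4*k - 1).
Take A(k)=-2, B(k)=1, C(k)=k**3 + 4*k/3 - 1/3.
Key eq: (-2)·f(k+1) = (1)·f(k) + (k**3 + 4*k/3 - 1/3).
deg f ≤ 3 (via 0,0,3).
Match coefficients ⇒ f(k) = -(k - 1)*(k**2 - k + 1)/3.
Certificate R = B(k−1)f/C = -(k - 1)*(k**2 - k + 1)/(3*k**3 + 4*k - 1) gives s_k = (-2)**k*(-k**3 + 2*k**2 - 2*k + 1).
Check: Δs_k = (-2)**k*(3*k**3 + 4*k - 1). ✓
Σ_(k=3)^(7) t_k = s_(8) − s_(3) = -102144 − (112) = -102256.

Σ = -102256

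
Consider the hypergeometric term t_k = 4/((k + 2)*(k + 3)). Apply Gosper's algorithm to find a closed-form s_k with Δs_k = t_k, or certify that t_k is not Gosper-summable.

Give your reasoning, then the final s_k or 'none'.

s_k = 2*k/(k + 2)

Step 1: r(k) = (k + 2)/(k + 4).
Normal form (A,B,C) = (k + 2, k + 4, 1).
Need (k + 2)·f(k+1) − (k + 3)·f(k) = 1.
deg f ≤ 1 (via 1,1,0).
Coefficient equations give f(k) = k/2.
So s_k = (B(k−1)f/C)·t_k = (k*(k + 3)/2)·t_k = 2*k/(k + 2).
Verify: 4/(k**2 + 5*k + 6) matches t_k.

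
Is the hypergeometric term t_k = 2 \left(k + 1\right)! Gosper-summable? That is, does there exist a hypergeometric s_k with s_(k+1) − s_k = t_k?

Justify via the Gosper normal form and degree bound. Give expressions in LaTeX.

No; the degree bound rules out any f.

Ratio r(k) = k + 2.
Take A(k)=k + 2, B(k)=1, C(k)=1.
Need (k + 2)·f(k+1) − (1)·f(k) = 1.
deg f ≤ -1 (via 1,0,0).
Bound -1 < 0, so the key equation has no polynomial solution.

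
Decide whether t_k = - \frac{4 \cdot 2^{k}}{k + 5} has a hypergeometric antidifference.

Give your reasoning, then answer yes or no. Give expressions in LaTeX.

Ratio r(k) = 2*(k + 5)/(k + 6).
Gosper form: A/B · C(k+1)/C(k) with A=2*k + 10, B=k + 6, C=1.
Set up (2*k + 10)·f(k+1) − (k + 5)·f(k) − (1) = 0.
d = -1 from the (1,1,0) case.
d = -1 < 0 ⇒ no nonzero polynomial f; not summable.

No — negative degree bound, so no certificate f.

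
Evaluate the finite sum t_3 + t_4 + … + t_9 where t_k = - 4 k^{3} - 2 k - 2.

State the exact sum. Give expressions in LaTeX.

Σ = -8162

The ratio is (k + 2*(k + 1)**3 + 2)/(2*k**3 + k + 1).
Normal form (A,B,C) = (1, 1, k**3 + k/2 + 1/2).
f must satisfy (1)·f(k+1) − (1)·f(k) = k**3 + k/2 + 1/2.
Bound: deg f ≤ 4.
A polynomial solution: f(k) = k*(k**3 - 2*k**2 + 2*k + 1)/4.
Then R = B(k−1)f/C = k*(k**3 - 2*k**2 + 2*k + 1)/(2*(2*k**3 + k + 1)), so s_k = R(k)·t_k = k*(-k**3 + 2*k**2 - 2*k - 1).
Check: Δs_k = -4*k**3 - 2*k - 2. ✓
Telescoping: Σ = s_(10) − s_(3) = -8210 − (-48) = -8162.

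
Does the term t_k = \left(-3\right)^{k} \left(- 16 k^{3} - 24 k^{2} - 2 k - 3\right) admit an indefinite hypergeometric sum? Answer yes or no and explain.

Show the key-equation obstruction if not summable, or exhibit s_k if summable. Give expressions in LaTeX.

Yes. s_k = \left(-3\right)^{k} \left(4 k^{3} - 3 k^{2} - 4 k + 3\right).

t_(k+1)/t_k = 3*(-16*k**3 - 72*k**2 - 98*k - 45)/(16*k**3 + 24*k**2 + 2*k + 3).
A = -3, B = 1, C = k**3 + 3*k**2/2 + k/8 + 3/16.
Solve (-3)·f(k+1) − (1)·f(k) = k**3 + 3*k**2/2 + k/8 + 3/16.
d = 3 from the (0,0,3) case.
Solve for f: f(k) = -(k - 1)*(k + 1)*(4*k - 3)/16 (degree 3 ≤ 3).
Then R = B(k−1)f/C = -(k - 1)*(k + 1)*(4*k - 3)/((2*k + 3)*(8*k**2 + 1)), so s_k = R(k)·t_k = (-3)**k*(4*k**3 - 3*k**2 - 4*k + 3).
Δs = (-3)**k*(-16*k**3 - 24*k**2 - 2*k - 3), as required.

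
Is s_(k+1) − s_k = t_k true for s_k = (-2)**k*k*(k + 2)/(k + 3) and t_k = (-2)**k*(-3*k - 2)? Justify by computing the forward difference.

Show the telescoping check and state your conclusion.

s_(k+1) = (-2)**(k + 1)*(k + 1)*(k + 3)/(k + 4)
s_(k+1) − s_k = (-2)**k*(-3*k**3 - 20*k**2 - 38*k - 18)/(k**2 + 7*k + 12)
(s_(k+1) − s_k) − t_k = 3*(-2)**k*(k**2 + 4*k + 2)/(k**2 + 7*k + 12)

Invalid: residual 3*(-2)**k*(k**2 + 4*k + 2)/(k**2 + 7*k + 12) ≠ 0.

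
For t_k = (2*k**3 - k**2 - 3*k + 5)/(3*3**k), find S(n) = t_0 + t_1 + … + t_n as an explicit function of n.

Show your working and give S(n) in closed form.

Ratio r(k) = (2*k**3 + 5*k**2 + k + 3)/(3*(2*k**3 - k**2 - 3*k + 5)).
Normal form (A,B,C) = (1/3, 1, k**3 - k**2/2 - 3*k/2 + 5/2).
Solve (1/3)·f(k+1) − (1)·f(k) = k**3 - k**2/2 - 3*k/2 + 5/2.
Degrees (0,0,3) ⇒ d ≤ 3.
Solve for f: f(k) = -3*(k**3 + k**2 + k + 4)/2 (degree 3 ≤ 3).
Get s_k = R·t_k = (-k**3 - k**2 - k - 4)/3**k with R(k) = B(k−1)f(k)/C(k) = -3*(k**3 + k**2 + k + 4)/(2*k**3 - k**2 - 3*k + 5).
Δs = (2*k**3 - k**2 - 3*k + 5)/(3*3**k), as required.
Telescope: S(n) = s_(n+1) − s_(0) = 3**(-n - 1)*(-n**3 - 4*n**2 - 6*n - 7) − (-4) = (12*3**n - n**3 - 4*n**2 - 6*n - 7)/(3*3**n).

S(n) = (12*3**n - n**3 - 4*n**2 - 6*n - 7)/(3*3**n)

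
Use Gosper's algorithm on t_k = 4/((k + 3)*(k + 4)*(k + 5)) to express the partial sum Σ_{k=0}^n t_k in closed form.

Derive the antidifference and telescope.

S(n) = (n**2 + 9*n + 8)/(6*(n**2 + 9*n + 20))

t_(k+1)/t_k = (k + 3)/(k + 6).
Normal form (A,B,C) = (k + 3, k + 6, 1).
Key eq: (k + 3)·f(k+1) = (k + 5)·f(k) + (1).
Degrees (1,1,0) ⇒ d ≤ 2.
Solve for f: f(k) = k*(k + 7)/24 (degree 2 ≤ 2).
Then R = B(k−1)f/C = k*(k + 5)*(k + 7)/24, so s_k = R(k)·t_k = k*(k + 7)/(6*(k + 3)*(k + 4)).
s_(k+1) − s_k = 4/(k**3 + 12*k**2 + 47*k + 60) = t_k.
Telescope: S(n) = s_(n+1) − s_(0) = (n**2 + 9*n + 8)/(6*(n**2 + 9*n + 20)) − (0) = (n**2 + 9*n + 8)/(6*(n**2 + 9*n + 20)).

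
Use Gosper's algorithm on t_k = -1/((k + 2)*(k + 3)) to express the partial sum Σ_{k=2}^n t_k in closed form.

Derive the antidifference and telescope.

S(n) = (1 - n)/(4*(n + 3))

t_(k+1)/t_k = (k + 2)/(k + 4).
A = k + 2, B = k + 4, C = 1.
Set up (k + 2)·f(k+1) − (k + 3)·f(k) − (1) = 0.
From deg A=1, deg B=1, deg C=0: d=1.
Solve for f: f(k) = k/2 (degree 1 ≤ 1).
Certificate R = B(k−1)f/C = k*(k + 3)/2 gives s_k = -k/(2*k + 4).
Δs = -1/(k**2 + 5*k + 6), as required.
Σ_(k=2)^n t_k = s_(n+1) − s_(2) = ((-n - 1)/(2*(n + 3))) − (-1/4), i.e. (1 - n)/(4*(n + 3)).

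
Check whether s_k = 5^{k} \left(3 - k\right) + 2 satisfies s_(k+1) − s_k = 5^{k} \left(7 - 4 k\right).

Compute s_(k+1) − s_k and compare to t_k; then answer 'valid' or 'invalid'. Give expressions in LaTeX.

valid; difference matches t_k

s_(k+1) = 5**(k + 1)*(2 - k) + 2
s_(k+1) − s_k = 5**k*(7 - 4*k)
(s_(k+1) − s_k) − t_k = 0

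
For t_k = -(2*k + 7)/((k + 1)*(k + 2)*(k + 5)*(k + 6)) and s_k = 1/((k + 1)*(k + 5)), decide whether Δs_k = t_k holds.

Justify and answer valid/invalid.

s_(k+1) = 1/((k + 2)*(k + 6))
s_(k+1) − s_k = (-2*k - 7)/(k**4 + 14*k**3 + 65*k**2 + 112*k + 60)
(s_(k+1) − s_k) − t_k = 0

Valid — Δs_k = t_k.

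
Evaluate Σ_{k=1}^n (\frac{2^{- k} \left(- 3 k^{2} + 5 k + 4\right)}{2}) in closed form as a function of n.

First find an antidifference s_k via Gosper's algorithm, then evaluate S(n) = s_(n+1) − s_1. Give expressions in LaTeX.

Ratio r(k) = (3*k**2 + k - 6)/(2*(3*k**2 - 5*k - 4)).
A = 1/2, B = 1, C = k**2 - 5*k/3 - 4/3.
Key eq: (1/2)·f(k+1) = (1)·f(k) + (k**2 - 5*k/3 - 4/3).
Degrees (0,0,2) ⇒ d ≤ 2.
Solve for f: f(k) = -2*k*(3*k + 1)/3 (degree 2 ≤ 2).
Then R = B(k−1)f/C = -2*k*(3*k + 1)/(3*k**2 - 5*k - 4), so s_k = R(k)·t_k = k*(3*k + 1)/2**k.
Verify: (-3*k**2 + 5*k + 4)/(2*2**k) matches t_k.
Evaluate: s_(n+1) = 2**(-n - 1)*(3*n**2 + 7*n + 4); subtract s_(1) = 2 ⇒ S(n) = 2**(-n - 1)*(-2**(n + 2) + 3*n**2 + 7*n + 4).

S(n) = 2^{- n - 1} \left(- 2^{n + 2} + 3 n^{2} + 7 n + 4\right)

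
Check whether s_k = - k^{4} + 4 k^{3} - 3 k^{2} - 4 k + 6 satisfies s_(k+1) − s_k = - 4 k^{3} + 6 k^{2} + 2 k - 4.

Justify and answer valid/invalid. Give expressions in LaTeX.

s_(k+1) = -k**4 + 3*k**2 - 2*k + 2
s_(k+1) − s_k = -4*k**3 + 6*k**2 + 2*k - 4
(s_(k+1) − s_k) − t_k = 0

Valid: the claim telescopes to t_k.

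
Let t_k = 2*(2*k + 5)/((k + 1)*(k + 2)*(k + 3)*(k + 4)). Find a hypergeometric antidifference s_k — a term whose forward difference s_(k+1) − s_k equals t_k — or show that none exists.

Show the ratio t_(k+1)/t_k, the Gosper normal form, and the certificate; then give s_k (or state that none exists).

Step 1: r(k) = (k + 1)*(2*k + 7)/((k + 5)*(2*k + 5)).
Normal form (A,B,C) = (k + 1, k + 5, k + 5/2).
Set up (k + 1)·f(k+1) − (k + 4)·f(k) − (k + 5/2) = 0.
From deg A=1, deg B=1, deg C=1: d=3.
Match coefficients ⇒ f(k) = k*(k + 2)*(k + 4)/6.
Then R = B(k−1)f/C = k*(k + 2)*(k + 4)**2/(3*(2*k + 5)), so s_k = R(k)·t_k = 2*k*(k + 4)/(3*(k**2 + 4*k + 3)).
s_(k+1) − s_k = 2*(2*k + 5)/(k**4 + 10*k**3 + 35*k**2 + 50*k + 24) = t_k.

s_k = 2*k*(k + 4)/(3*(k**2 + 4*k + 3))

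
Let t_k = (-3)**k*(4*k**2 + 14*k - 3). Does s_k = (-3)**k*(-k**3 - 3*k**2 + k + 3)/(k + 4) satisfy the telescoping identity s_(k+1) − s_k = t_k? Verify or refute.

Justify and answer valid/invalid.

Invalid: residual (-3)**(k + 1)*(4*k**3 + 31*k**2 + 55*k - 15)/(k**2 + 9*k + 20) ≠ 0.

s_(k+1) = 3*(-3)**k*k*(k**2 + 6*k + 8)/(k + 5)
s_(k+1) − s_k = (-3)**k*(4*k**4 + 38*k**3 + 110*k**2 + 88*k - 15)/(k**2 + 9*k + 20)
(s_(k+1) − s_k) − t_k = (-3)**(k + 1)*(4*k**3 + 31*k**2 + 55*k - 15)/(k**2 + 9*k + 20)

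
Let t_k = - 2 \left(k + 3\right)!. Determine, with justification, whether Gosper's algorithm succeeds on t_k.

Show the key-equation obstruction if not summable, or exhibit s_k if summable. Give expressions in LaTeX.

No — key equation has no polynomial f.

Step 1: r(k) = k + 4.
A = k + 4, B = 1, C = 1.
Key eq: (k + 4)·f(k+1) = (1)·f(k) + (1).
Bound: deg f ≤ -1.
Negative degree bound (-1): no f exists, t_k not Gosper-summable.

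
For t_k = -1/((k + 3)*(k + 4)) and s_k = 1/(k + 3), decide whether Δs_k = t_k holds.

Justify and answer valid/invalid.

Valid — Δs_k = t_k.

s_(k+1) = 1/(k + 4)
s_(k+1) − s_k = -1/((k + 3)*(k + 4))
(s_(k+1) − s_k) − t_k = 0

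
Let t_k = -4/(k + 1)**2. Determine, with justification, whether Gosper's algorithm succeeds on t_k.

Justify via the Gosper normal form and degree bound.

No — t_k has no hypergeometric antidifference.

Ratio r(k) = (k + 1)**2/(k + 2)**2.
Normal form (A,B,C) = (k**2 + 2*k + 1, k**2 + 4*k + 4, 1).
Key eq: (k**2 + 2*k + 1)·f(k+1) = (k**2 + 2*k + 1)·f(k) + (1).
deg f ≤ 0 (via 2,2,0).
f = c0 ⇒ A·f(k+1) − B(k−1)·f(k) − C = -1. The system {-1 = 0} is inconsistent; no antidifference.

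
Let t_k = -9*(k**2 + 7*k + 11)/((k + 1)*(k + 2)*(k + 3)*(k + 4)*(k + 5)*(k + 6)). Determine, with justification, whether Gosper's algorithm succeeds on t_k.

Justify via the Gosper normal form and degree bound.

Compute t_(k+1)/t_k: get (k + 1)*(7*k + (k + 1)**2 + 18)/((k + 7)*(k**2 + 7*k + 11)).
Take A(k)=k + 1, B(k)=k + 7, C(k)=k**2 + 7*k + 11.
f must satisfy (k + 1)·f(k+1) − (k + 6)·f(k) = k**2 + 7*k + 11.
d = 5 from the (1,1,2) case.
Match coefficients ⇒ f(k) = k*(k + 2)*(k + 4)*(k**2 + 9*k + 23)/45.
So s_k = (B(k−1)f/C)·t_k = (k*(k + 2)*(k + 4)*(k + 6)*(k**2 + 9*k + 23)/(45*(k**2 + 7*k + 11)))·t_k = k*(-k**2 - 9*k - 23)/(5*(k**3 + 9*k**2 + 23*k + 15)).
Verify: 9*(-k**2 - 7*k - 11)/(k**6 + 21*k**5 + 175*k**4 + 735*k**3 + 1624*k**2 + 1764*k + 720) matches t_k.

Yes. s_k = k*(-k**2 - 9*k - 23)/(5*(k**3 + 9*k**2 + 23*k + 15)).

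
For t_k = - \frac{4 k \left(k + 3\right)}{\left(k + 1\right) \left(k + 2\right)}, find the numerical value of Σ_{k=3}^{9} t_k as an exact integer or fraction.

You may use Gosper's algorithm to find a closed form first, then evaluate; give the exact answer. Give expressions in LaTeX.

Σ = -294/11

t_(k+1)/t_k = (k + 1)**2*(k + 4)/(k*(k + 3)**2).
Gosper form: A/B · C(k+1)/C(k) with A=k + 1, B=k + 3, C=k**2 + 3*k.
f must satisfy (k + 1)·f(k+1) − (k + 2)·f(k) = k**2 + 3*k.
Degrees (1,1,2) ⇒ d ≤ 2.
Match coefficients ⇒ f(k) = k*(k - 1).
R(k) = B(k−1)·f(k)/C(k) = (k - 1)*(k + 2)/(k + 3); s_k = R·t_k = 4*k*(1 - k)/(k + 1).
Verify: 4*k*(-k - 3)/(k**2 + 3*k + 2) matches t_k.
Telescoping: Σ = s_(10) − s_(3) = -360/11 − (-6) = -294/11.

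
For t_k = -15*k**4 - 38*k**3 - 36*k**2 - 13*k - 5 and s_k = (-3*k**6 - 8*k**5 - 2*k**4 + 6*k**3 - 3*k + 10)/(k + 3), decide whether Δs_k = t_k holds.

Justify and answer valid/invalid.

s_(k+1) = k*(-3*k**5 - 26*k**4 - 87*k**3 - 142*k**2 - 119*k - 51)/(k + 4)
s_(k+1) − s_k = (-15*k**6 - 131*k**5 - 401*k**4 - 569*k**3 - 405*k**2 - 151*k - 40)/(k**2 + 7*k + 12)
(s_(k+1) − s_k) − t_k = (12*k**5 + 81*k**4 + 152*k**3 + 123*k**2 + 40*k + 20)/(k**2 + 7*k + 12)

Invalid: residual (12*k**5 + 81*k**4 + 152*k**3 + 123*k**2 + 40*k + 20)/(k**2 + 7*k + 12) ≠ 0.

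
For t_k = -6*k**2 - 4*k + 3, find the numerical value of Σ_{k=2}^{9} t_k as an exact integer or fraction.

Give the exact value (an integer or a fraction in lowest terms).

Σ = -1856

r(k) = (6*k**2 + 16*k + 7)/(6*k**2 + 4*k - 3) after simplifying.
Factor: A=1; B=1; C=k**2 + 2*k/3 - 1/2.
Key eq: (1)·f(k+1) = (1)·f(k) + (k**2 + 2*k/3 - 1/2).
deg f ≤ 3 (via 0,0,2).
A polynomial solution: f(k) = k*(2*k**2 - k - 4)/6.
R(k) = B(k−1)·f(k)/C(k) = k*(2*k**2 - k - 4)/(6*k**2 + 4*k - 3); s_k = R·t_k = k*(-2*k**2 + k + 4).
Verify: -6*k**2 - 4*k + 3 matches t_k.
Σ_(k=2)^(9) t_k = s_(10) − s_(2) = -1860 − (-4) = -1856.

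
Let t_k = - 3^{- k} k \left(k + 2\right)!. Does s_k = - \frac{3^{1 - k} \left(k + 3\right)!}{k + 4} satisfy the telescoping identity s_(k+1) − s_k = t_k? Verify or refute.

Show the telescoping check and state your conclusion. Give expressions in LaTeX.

s_(k+1) = -factorial(k + 4)/(3**k*(k + 5))
s_(k+1) − s_k = -(k**2 + 5*k + 1)*factorial(k + 3)/(3**k*(k + 4)*(k + 5))
(s_(k+1) − s_k) − t_k = (k**2 + 4*k - 3)*factorial(k + 2)/(3**k*(k + 4)*(k + 5))

Invalid: residual \frac{3^{- k} \left(k^{2} + 4 k - 3\right) \left(k + 2\right)!}{\left(k + 4\right) \left(k + 5\right)} ≠ 0.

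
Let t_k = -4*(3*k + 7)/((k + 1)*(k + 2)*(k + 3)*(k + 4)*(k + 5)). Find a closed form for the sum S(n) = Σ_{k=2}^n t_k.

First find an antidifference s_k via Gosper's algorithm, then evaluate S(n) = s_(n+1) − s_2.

S(n) = 2*(-n**3 - 11*n**2 - 38*n + 50)/(45*(n**3 + 11*n**2 + 38*n + 40))

Ratio r(k) = (k + 1)*(3*k + 10)/((k + 6)*(3*k + 7)).
A = k + 1, B = k + 6, C = k + 7/3.
Key eq: (k + 1)·f(k+1) = (k + 5)·f(k) + (k + 7/3).
d = 4 from the (1,1,1) case.
Coefficient equations give f(k) = k*(k + 2)*(k**2 + 8*k + 19)/36.
Then R = B(k−1)f/C = k*(k + 2)*(k + 5)*(k**2 + 8*k + 19)/(12*(3*k + 7)), so s_k = R(k)·t_k = k*(-k**2 - 8*k - 19)/(3*(k**3 + 8*k**2 + 19*k + 12)).
Check: Δs_k = 4*(-3*k - 7)/(k**5 + 15*k**4 + 85*k**3 + 225*k**2 + 274*k + 120). ✓
Evaluate: s_(n+1) = (-n**3 - 11*n**2 - 38*n - 28)/(3*(n**3 + 11*n**2 + 38*n + 40)); subtract s_(2) = -13/45 ⇒ S(n) = 2*(-n**3 - 11*n**2 - 38*n + 50)/(45*(n**3 + 11*n**2 + 38*n + 40)).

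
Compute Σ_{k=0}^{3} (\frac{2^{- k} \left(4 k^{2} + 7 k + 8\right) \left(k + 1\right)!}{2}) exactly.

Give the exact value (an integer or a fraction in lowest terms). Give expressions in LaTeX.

Σ = 279/2

The ratio is (k + 2)*(7*k + 4*(k + 1)**2 + 15)/(2*(4*k**2 + 7*k + 8)).
Take A(k)=k/2 + 1, B(k)=1, C(k)=k**2 + 7*k/4 + 2.
Set up (k/2 + 1)·f(k+1) − (1)·f(k) − (k**2 + 7*k/4 + 2) = 0.
deg f ≤ 1 (via 1,0,2).
Coefficient equations give f(k) = (4*k + 3)/2.
Then R = B(k−1)f/C = 2*(4*k + 3)/(4*k**2 + 7*k + 8), so s_k = R(k)·t_k = (4*k + 3)*factorial(k + 1)/2**k.
Check: Δs_k = (4*k**2 + 7*k + 8)*factorial(k + 1)/(2*2**k). ✓
Σ_(k=0)^(3) t_k = s_(4) − s_(0) = 285/2 − (3) = 279/2.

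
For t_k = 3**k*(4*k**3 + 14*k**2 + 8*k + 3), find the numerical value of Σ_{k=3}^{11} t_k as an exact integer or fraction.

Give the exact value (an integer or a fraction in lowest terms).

Σ = 1689981327

t_(k+1)/t_k = 3*(4*k**3 + 26*k**2 + 48*k + 29)/(4*k**3 + 14*k**2 + 8*k + 3).
Normal form (A,B,C) = (3, 1, k**3 + 7*k**2/2 + 2*k + 3/4).
Need (3)·f(k+1) − (1)·f(k) = k**3 + 7*k**2/2 + 2*k + 3/4.
deg f ≤ 3 (via 0,0,3).
Match coefficients ⇒ f(k) = k*(2*k**2 - 2*k + 1)/4.
Certificate R = B(k−1)f/C = k*(2*k**2 - 2*k + 1)/(4*k**3 + 14*k**2 + 8*k + 3) gives s_k = 3**k*k*(2*k**2 - 2*k + 1).
Check: Δs_k = 3**k*(4*k**3 + 14*k**2 + 8*k + 3). ✓
Evaluate s at k=12 and k=3: 1689982380 and 1053; difference 1689981327.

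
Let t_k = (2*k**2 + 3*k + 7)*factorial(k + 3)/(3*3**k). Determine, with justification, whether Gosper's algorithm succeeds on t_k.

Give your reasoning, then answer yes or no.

Yes. s_k = (2*k - 1)*factorial(k + 3)/3**k.

r(k) = (k + 4)*(3*k + 2*(k + 1)**2 + 10)/(3*(2*k**2 + 3*k + 7)) after simplifying.
So A=k/3 + 4/3 and B=1, with C=k**2 + 3*k/2 + 7/2.
Key eq: (k/3 + 4/3)·f(k+1) = (1)·f(k) + (k**2 + 3*k/2 + 7/2).
From deg A=1, deg B=0, deg C=2: d=1.
Match coefficients ⇒ f(k) = 3*(2*k - 1)/2.
Then R = B(k−1)f/C = 3*(2*k - 1)/(2*k**2 + 3*k + 7), so s_k = R(k)·t_k = (2*k - 1)*factorial(k + 3)/3**k.
Check: Δs_k = (2*k**2 + 3*k + 7)*factorial(k + 3)/(3*3**k). ✓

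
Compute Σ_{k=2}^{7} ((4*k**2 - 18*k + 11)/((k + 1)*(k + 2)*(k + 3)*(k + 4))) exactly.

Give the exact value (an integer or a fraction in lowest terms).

Σ = -1/198

Step 1: r(k) = -(k + 1)*(18*k - 4*(k + 1)**2 + 7)/((k + 5)*(4*k**2 - 18*k + 11)).
Gosper form: A/B · C(k+1)/C(k) with A=k + 1, B=k + 5, C=k**2 - 9*k/2 + 11/4.
f must satisfy (k + 1)·f(k+1) − (k + 4)·f(k) = k**2 - 9*k/2 + 11/4.
deg f ≤ 3 (via 1,1,2).
Match coefficients ⇒ f(k) = k*(2*k**2 + 31)/12.
Certificate R = B(k−1)f/C = k*(k + 4)*(2*k**2 + 31)/(3*(4*k**2 - 18*k + 11)) gives s_k = k*(2*k**2 + 31)/(3*(k + 1)*(k + 2)*(k + 3)).
Check: Δs_k = (4*k**2 - 18*k + 11)/(k**4 + 10*k**3 + 35*k**2 + 50*k + 24). ✓
Evaluate s at k=8 and k=2: 212/495 and 13/30; difference -1/198.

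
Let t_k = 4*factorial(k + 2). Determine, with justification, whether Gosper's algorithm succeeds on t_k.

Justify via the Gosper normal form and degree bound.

No — t_k has no hypergeometric antidifference.

Step 1: r(k) = k + 3.
Gosper form: A/B · C(k+1)/C(k) with A=k + 3, B=1, C=1.
Need (k + 3)·f(k+1) − (1)·f(k) = 1.
From deg A=1, deg B=0, deg C=0: d=-1.
d = -1 < 0 ⇒ no nonzero polynomial f; not summable.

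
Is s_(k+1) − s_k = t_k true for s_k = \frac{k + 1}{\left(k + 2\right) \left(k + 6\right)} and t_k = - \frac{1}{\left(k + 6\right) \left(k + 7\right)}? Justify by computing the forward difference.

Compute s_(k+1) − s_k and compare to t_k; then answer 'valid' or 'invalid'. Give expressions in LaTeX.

Invalid: residual \frac{2 k + 9}{k^{4} + 18 k^{3} + 113 k^{2} + 288 k + 252} ≠ 0.

s_(k+1) = (k + 2)/((k + 3)*(k + 7))
s_(k+1) − s_k = (-k**2 - 3*k + 3)/(k**4 + 18*k**3 + 113*k**2 + 288*k + 252)
(s_(k+1) − s_k) − t_k = (2*k + 9)/(k**4 + 18*k**3 + 113*k**2 + 288*k + 252)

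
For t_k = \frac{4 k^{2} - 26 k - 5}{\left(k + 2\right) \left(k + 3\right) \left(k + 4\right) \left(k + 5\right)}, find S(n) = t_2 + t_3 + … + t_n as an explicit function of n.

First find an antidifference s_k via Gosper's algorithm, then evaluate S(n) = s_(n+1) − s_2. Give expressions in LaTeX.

Ratio r(k) = (k + 2)*(26*k - 4*(k + 1)**2 + 31)/((k + 6)*(-4*k**2 + 26*k + 5)).
So A=k + 2 and B=k + 6, with C=k**2 - 13*k/2 - 5/4.
Key eq: (k + 2)·f(k+1) = (k + 5)·f(k) + (k**2 - 13*k/2 - 5/4).
deg f ≤ 3 (via 1,1,2).
Solving with deg f ≤ 3: f(k) = -k*(k**2 + 105*k - 46)/96.
Certificate R = B(k−1)f/C = -k*(k + 5)*(k**2 + 105*k - 46)/(24*(4*k**2 - 26*k - 5)) gives s_k = k*(-k**2 - 105*k + 46)/(24*(k + 2)*(k + 3)*(k + 4)).
Verify: (4*k**2 - 26*k - 5)/(k**4 + 14*k**3 + 71*k**2 + 154*k + 120) matches t_k.
Σ_(k=2)^n t_k = s_(n+1) − s_(2) = ((-n**3 - 108*n**2 - 167*n - 60)/(24*(n**3 + 12*n**2 + 47*n + 60))) − (-7/60), i.e. (3*n**3 - 124*n**2 - 59*n + 180)/(40*(n**3 + 12*n**2 + 47*n + 60)).

S(n) = \frac{3 n^{3} - 124 n^{2} - 59 n + 180}{40 \left(n^{3} + 12 n^{2} + 47 n + 60\right)}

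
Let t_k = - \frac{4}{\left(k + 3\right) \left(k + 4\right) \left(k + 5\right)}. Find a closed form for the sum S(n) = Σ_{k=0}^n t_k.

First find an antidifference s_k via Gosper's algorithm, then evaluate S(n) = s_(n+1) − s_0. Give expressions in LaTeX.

Compute t_(k+1)/t_k: get (k + 3)/(k + 6).
Take A(k)=k + 3, B(k)=k + 6, C(k)=1.
Solve (k + 3)·f(k+1) − (k + 5)·f(k) = 1.
d = 2 from the (1,1,0) case.
Coefficient equations give f(k) = k*(k + 7)/24.
So s_k = (B(k−1)f/C)·t_k = (k*(k + 5)*(k + 7)/24)·t_k = k*(-k - 7)/(6*(k + 3)*(k + 4)).
Verify: -4/(k**3 + 12*k**2 + 47*k + 60) matches t_k.
Evaluate: s_(n+1) = (-n**2 - 9*n - 8)/(6*(n**2 + 9*n + 20)); subtract s_(0) = 0 ⇒ S(n) = (-n**2 - 9*n - 8)/(6*(n**2 + 9*n + 20)).

S(n) = \frac{- n^{2} - 9 n - 8}{6 \left(n^{2} + 9 n + 20\right)}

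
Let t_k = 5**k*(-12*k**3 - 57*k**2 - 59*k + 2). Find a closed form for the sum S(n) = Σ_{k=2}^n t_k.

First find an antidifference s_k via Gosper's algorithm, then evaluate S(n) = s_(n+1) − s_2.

The ratio is 5*(12*k**3 + 93*k**2 + 209*k + 126)/(12*k**3 + 57*k**2 + 59*k - 2).
Normal form (A,B,C) = (5, 1, k**3 + 19*k**2/4 + 59*k/12 - 1/6).
Solve (5)·f(k+1) − (1)·f(k) = k**3 + 19*k**2/4 + 59*k/12 - 1/6.
From deg A=0, deg B=0, deg C=3: d=3.
Solve for f: f(k) = (3*k**3 + 3*k**2 - 4*k - 3)/12 (degree 3 ≤ 3).
R(k) = B(k−1)·f(k)/C(k) = (3*k**3 + 3*k**2 - 4*k - 3)/(12*k**3 + 57*k**2 + 59*k - 2); s_k = R·t_k = 5**k*(-3*k**3 - 3*k**2 + 4*k + 3).
s_(k+1) − s_k = 5**k*(-12*k**3 - 57*k**2 - 59*k + 2) = t_k.
Σ_(k=2)^n t_k = s_(n+1) − s_(2) = (5**(n + 1)*(-3*n**3 - 12*n**2 - 11*n + 1)) − (-625), i.e. -15*5**n*n**3 - 60*5**n*n**2 - 55*5**n*n + 5*5**n + 625.

S(n) = -15*5**n*n**3 - 60*5**n*n**2 - 55*5**n*n + 5*5**n + 625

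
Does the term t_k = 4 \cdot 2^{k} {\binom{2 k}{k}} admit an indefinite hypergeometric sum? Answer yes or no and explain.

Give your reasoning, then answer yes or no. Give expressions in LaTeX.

Compute t_(k+1)/t_k: get 4*(2*k + 1)/(k + 1).
A = 8*k + 4, B = k + 1, C = 1.
Solve (8*k + 4)·f(k+1) − (k)·f(k) = 1.
Degrees (1,1,0) ⇒ d ≤ -1.
Negative degree bound (-1): no f exists, t_k not Gosper-summable.

No — t_k has no hypergeometric antidifference.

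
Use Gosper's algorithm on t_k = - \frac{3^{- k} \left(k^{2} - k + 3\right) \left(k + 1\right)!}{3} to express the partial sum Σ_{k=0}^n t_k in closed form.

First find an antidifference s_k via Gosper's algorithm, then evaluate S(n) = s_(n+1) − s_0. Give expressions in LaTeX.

S(n) = -1 - \frac{3^{- n} n \left(n + 2\right)!}{3}

r(k) = (k + 2)*(-k + (k + 1)**2 + 2)/(3*(k**2 - k + 3)) after simplifying.
Take A(k)=k/3 + 2/3, B(k)=1, C(k)=k**2 - k + 3.
Key eq: (k/3 + 2/3)·f(k+1) = (1)·f(k) + (k**2 - k + 3).
d = 1 from the (1,0,2) case.
Match coefficients ⇒ f(k) = 3*(k - 1).
R(k) = B(k−1)·f(k)/C(k) = 3*(k - 1)/(k**2 - k + 3); s_k = R·t_k = -(k - 1)*factorial(k + 1)/3**k.
Δs = -(k**2 - k + 3)*factorial(k + 1)/(3*3**k), as required.
Σ_(k=0)^n t_k = s_(n+1) − s_(0) = (-3**(-n - 1)*n*factorial(n + 2)) − (1), i.e. -1 - n*factorial(n + 2)/(3*3**n).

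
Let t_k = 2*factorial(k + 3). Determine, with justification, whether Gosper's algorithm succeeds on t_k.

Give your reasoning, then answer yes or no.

r(k) = k + 4 after simplifying.
So A=k + 4 and B=1, with C=1.
f must satisfy (k + 4)·f(k+1) − (1)·f(k) = 1.
deg f ≤ -1 (via 1,0,0).
d = -1 < 0 ⇒ no nonzero polynomial f; not summable.

No — negative degree bound, so no certificate f.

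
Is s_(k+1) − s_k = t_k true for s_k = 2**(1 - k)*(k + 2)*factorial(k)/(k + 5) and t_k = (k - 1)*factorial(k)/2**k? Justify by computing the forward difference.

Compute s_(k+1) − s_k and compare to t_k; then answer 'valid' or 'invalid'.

Invalid: residual -3*(k**2 + 4*k - 7)*factorial(k)/(2**k*(k + 5)*(k + 6)) ≠ 0.

s_(k+1) = (k + 3)*factorial(k + 1)/(2**k*(k + 6))
s_(k+1) − s_k = (k**3 + 7*k**2 + 7*k - 9)*factorial(k)/(2**k*(k + 5)*(k + 6))
(s_(k+1) − s_k) − t_k = -3*(k**2 + 4*k - 7)*factorial(k)/(2**k*(k + 5)*(k + 6))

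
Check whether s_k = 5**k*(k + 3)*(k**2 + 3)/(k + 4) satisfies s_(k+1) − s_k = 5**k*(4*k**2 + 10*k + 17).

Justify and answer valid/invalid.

Invalid: residual 5**k*(-4*k**3 - 25*k**2 - 57*k - 65)/(k**2 + 9*k + 20) ≠ 0.

s_(k+1) = 5**(k + 1)*(k + 4)*((k + 1)**2 + 3)/(k + 5)
s_(k+1) − s_k = 5**k*(4*k**4 + 42*k**3 + 162*k**2 + 296*k + 275)/(k**2 + 9*k + 20)
(s_(k+1) − s_k) − t_k = 5**k*(-4*k**3 - 25*k**2 - 57*k - 65)/(k**2 + 9*k + 20)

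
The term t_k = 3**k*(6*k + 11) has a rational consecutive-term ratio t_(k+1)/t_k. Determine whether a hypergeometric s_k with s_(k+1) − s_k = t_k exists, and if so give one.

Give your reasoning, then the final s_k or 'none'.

s_k = 3**k*(3*k + 1)

r(k) = 3*(6*k + 17)/(6*k + 11) after simplifying.
Gosper form: A/B · C(k+1)/C(k) with A=3, B=1, C=k + 11/6.
f must satisfy (3)·f(k+1) − (1)·f(k) = k + 11/6.
Degrees (0,0,1) ⇒ d ≤ 1.
Coefficient equations give f(k) = (3*k + 1)/6.
Certificate R = B(k−1)f/C = (3*k + 1)/(6*k + 11) gives s_k = 3**k*(3*k + 1).
s_(k+1) − s_k = 3**k*(6*k + 11) = t_k.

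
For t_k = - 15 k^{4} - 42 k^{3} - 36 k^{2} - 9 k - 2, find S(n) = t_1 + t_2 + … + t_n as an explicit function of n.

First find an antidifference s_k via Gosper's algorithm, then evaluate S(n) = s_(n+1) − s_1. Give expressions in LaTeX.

S(n) = n \left(- 3 n^{4} - 18 n^{3} - 38 n^{2} - 33 n - 12\right)

Compute t_(k+1)/t_k: get (15*k**4 + 102*k**3 + 252*k**2 + 267*k + 104)/(15*k**4 + 42*k**3 + 36*k**2 + 9*k + 2).
Take A(k)=1, B(k)=1, C(k)=k**4 + 14*k**3/5 + 12*k**2/5 + 3*k/5 + 2/15.
Key eq: (1)·f(k+1) = (1)·f(k) + (k**4 + 14*k**3/5 + 12*k**2/5 + 3*k/5 + 2/15).
Degrees (0,0,4) ⇒ d ≤ 5.
Coefficient equations give f(k) = k*(3*k**4 + 3*k**3 - 4*k**2 - 3*k + 3)/15.
R(k) = B(k−1)·f(k)/C(k) = k*(3*k**4 + 3*k**3 - 4*k**2 - 3*k + 3)/(15*k**4 + 42*k**3 + 36*k**2 + 9*k + 2); s_k = R·t_k = k*(-3*k**4 - 3*k**3 + 4*k**2 + 3*k - 3).
Verify: -15*k**4 - 42*k**3 - 36*k**2 - 9*k - 2 matches t_k.
s_(n+1) = -3*n**5 - 18*n**4 - 38*n**3 - 33*n**2 - 12*n - 2 and s_(1) = -2, so S(n) = n*(-3*n**4 - 18*n**3 - 38*n**2 - 33*n - 12).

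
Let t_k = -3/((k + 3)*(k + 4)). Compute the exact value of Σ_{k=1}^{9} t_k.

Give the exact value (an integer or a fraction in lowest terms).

Σ = -27/52

Compute t_(k+1)/t_k: get (k + 3)/(k + 5).
Normal form (A,B,C) = (k + 3, k + 5, 1).
Need (k + 3)·f(k+1) − (k + 4)·f(k) = 1.
From deg A=1, deg B=1, deg C=0: d=1.
Solve for f: f(k) = k/3 (degree 1 ≤ 1).
Get s_k = R·t_k = -k/(k + 3) with R(k) = B(k−1)f(k)/C(k) = k*(k + 4)/3.
Δs = -3/(k**2 + 7*k + 12), as required.
Telescoping: Σ = s_(10) − s_(1) = -10/13 − (-1/4) = -27/52.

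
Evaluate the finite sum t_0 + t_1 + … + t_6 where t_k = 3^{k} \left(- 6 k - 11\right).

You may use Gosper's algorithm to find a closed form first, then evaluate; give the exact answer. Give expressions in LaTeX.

Σ = -48113

r(k) = 3*(6*k + 17)/(6*k + 11) after simplifying.
Normal form (A,B,C) = (3, 1, k + 11/6).
Set up (3)·f(k+1) − (1)·f(k) − (k + 11/6) = 0.
Bound: deg f ≤ 1.
Solve for f: f(k) = (3*k + 1)/6 (degree 1 ≤ 1).
Get s_k = R·t_k = 3**k*(-3*k - 1) with R(k) = B(k−1)f(k)/C(k) = (3*k + 1)/(6*k + 11).
Check: Δs_k = 3**k*(-6*k - 11). ✓
Telescoping: Σ = s_(7) − s_(0) = -48114 − (-1) = -48113.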